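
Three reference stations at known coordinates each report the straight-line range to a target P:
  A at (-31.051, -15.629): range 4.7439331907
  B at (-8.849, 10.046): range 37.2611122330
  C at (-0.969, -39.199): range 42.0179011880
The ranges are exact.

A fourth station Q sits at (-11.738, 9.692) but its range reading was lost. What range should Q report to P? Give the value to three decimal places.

eq1: (x + 31.051)² + (y + 15.629)² = 4.7439331907²
eq2: (x + 8.849)² + (y − 10.046)² = 37.2611122330²
eq3: (x + 0.969)² + (y + 39.199)² = 42.0179011880²
eq3−eq2, eq3−eq1 (x²,y² cancel):
  -15.760·x + 98.490·y = -981.160110
  -60.164·x + 47.140·y = 1413.928798
det = -15.760·47.140 − 98.490·-60.164 = 5182.625960
x = (-981.160110·47.140 − 98.490·1413.928798) / 5182.625960 = -35.794544
y = (-15.760·1413.928798 − -981.160110·-60.164) / 5182.625960 = -15.689736
|P − Q| = √((-35.794544 − -11.738)² + (-15.689736 − 9.692)²) = 34.970700

34.971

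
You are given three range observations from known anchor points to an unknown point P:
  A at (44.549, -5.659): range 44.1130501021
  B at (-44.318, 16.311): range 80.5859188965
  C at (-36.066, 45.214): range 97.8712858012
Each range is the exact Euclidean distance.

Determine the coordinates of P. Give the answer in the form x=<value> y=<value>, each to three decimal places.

eq1: (x − 44.549)² + (y + 5.659)² = 44.1130501021²
eq2: (x + 44.318)² + (y − 16.311)² = 80.5859188965²
eq3: (x + 36.066)² + (y − 45.214)² = 97.8712858012²
eq3−eq2, eq3−eq1 (x²,y² cancel):
  -16.504·x − 57.806·y = 1969.769953
  161.230·x − 101.746·y = 6304.402925
det = -16.504·-101.746 − -57.806·161.230 = 10999.277364
x = (1969.769953·-101.746 − -57.806·6304.402925) / 10999.277364 = 14.911534
y = (-16.504·6304.402925 − 1969.769953·161.230) / 10999.277364 = -38.332871

x=14.912 y=-38.333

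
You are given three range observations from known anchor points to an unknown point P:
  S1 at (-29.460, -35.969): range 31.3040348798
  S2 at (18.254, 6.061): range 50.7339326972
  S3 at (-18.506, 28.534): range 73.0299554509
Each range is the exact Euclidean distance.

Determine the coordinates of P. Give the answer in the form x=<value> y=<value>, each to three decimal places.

x=1.304 y=-41.758

eq1: (x + 29.460)² + (y + 35.969)² = 31.3040348798²
eq2: (x − 18.254)² + (y − 6.061)² = 50.7339326972²
eq3: (x + 18.506)² + (y − 28.534)² = 73.0299554509²
eq2−eq3, eq2−eq1 (x²,y² cancel):
  -73.520·x + 44.946·y = -1972.725511
  -95.428·x − 84.060·y = 3385.705651
det = -73.520·-84.060 − 44.946·-95.428 = 10469.198088
x = (-1972.725511·-84.060 − 44.946·3385.705651) / 10469.198088 = 1.304148
y = (-73.520·3385.705651 − -1972.725511·-95.428) / 10469.198088 = -41.757767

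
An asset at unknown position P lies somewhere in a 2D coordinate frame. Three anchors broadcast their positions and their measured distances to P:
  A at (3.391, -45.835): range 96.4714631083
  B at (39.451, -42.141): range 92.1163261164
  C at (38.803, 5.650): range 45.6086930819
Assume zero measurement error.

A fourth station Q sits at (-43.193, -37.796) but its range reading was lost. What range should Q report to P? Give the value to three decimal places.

eq1: (x − 3.391)² + (y + 45.835)² = 96.4714631083²
eq2: (x − 39.451)² + (y + 42.141)² = 92.1163261164²
eq3: (x − 38.803)² + (y − 5.650)² = 45.6086930819²
eq2−eq1, eq2−eq3 (x²,y² cancel):
  -72.120·x − 7.388·y = -2041.224833
  -1.296·x + 95.582·y = 4610.614680
det = -72.120·95.582 − -7.388·-1.296 = -6902.948688
x = (-2041.224833·95.582 − -7.388·4610.614680) / -6902.948688 = 23.329325
y = (-72.120·4610.614680 − -2041.224833·-1.296) / -6902.948688 = 48.553593
|P − Q| = √((23.329325 − -43.193)² + (48.553593 − -37.796)²) = 109.002164

109.002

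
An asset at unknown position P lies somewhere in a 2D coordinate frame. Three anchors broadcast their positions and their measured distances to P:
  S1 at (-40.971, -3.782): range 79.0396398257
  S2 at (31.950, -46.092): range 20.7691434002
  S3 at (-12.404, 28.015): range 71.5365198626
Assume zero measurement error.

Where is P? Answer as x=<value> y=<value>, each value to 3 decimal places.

x=35.012 y=-25.550

eq1: (x + 40.971)² + (y + 3.782)² = 79.0396398257²
eq2: (x − 31.950)² + (y + 46.092)² = 20.7691434002²
eq3: (x + 12.404)² + (y − 28.015)² = 71.5365198626²
eq3−eq1, eq3−eq2 (x²,y² cancel):
  -57.134·x − 63.594·y = -375.564066
  88.708·x − 148.214·y = 6892.691879
det = -57.134·-148.214 − -63.594·88.708 = 14109.355228
x = (-375.564066·-148.214 − -63.594·6892.691879) / 14109.355228 = 35.012068
y = (-57.134·6892.691879 − -375.564066·88.708) / 14109.355228 = -25.549822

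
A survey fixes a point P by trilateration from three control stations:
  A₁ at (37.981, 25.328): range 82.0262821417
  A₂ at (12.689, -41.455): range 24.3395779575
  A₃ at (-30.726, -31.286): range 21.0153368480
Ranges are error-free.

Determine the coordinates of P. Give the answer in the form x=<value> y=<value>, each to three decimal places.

eq1: (x − 37.981)² + (y − 25.328)² = 82.0262821417²
eq2: (x − 12.689)² + (y + 41.455)² = 24.3395779575²
eq3: (x + 30.726)² + (y + 31.286)² = 21.0153368480²
eq1−eq2, eq1−eq3 (x²,y² cancel):
  -50.584·x − 133.566·y = 5931.359708
  -137.414·x − 113.228·y = 6125.503506
det = -50.584·-113.228 − -133.566·-137.414 = -12626.313172
x = (5931.359708·-113.228 − -133.566·6125.503506) / -12626.313172 = -11.607743
y = (-50.584·6125.503506 − 5931.359708·-137.414) / -12626.313172 = -40.011632

x=-11.608 y=-40.012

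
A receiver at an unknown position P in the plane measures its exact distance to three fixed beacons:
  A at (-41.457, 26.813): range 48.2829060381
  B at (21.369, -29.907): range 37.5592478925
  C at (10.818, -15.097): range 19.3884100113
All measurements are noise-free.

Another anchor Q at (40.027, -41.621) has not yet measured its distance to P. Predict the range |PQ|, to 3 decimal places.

58.674

eq1: (x + 41.457)² + (y − 26.813)² = 48.2829060381²
eq2: (x − 21.369)² + (y + 29.907)² = 37.5592478925²
eq3: (x − 10.818)² + (y + 15.097)² = 19.3884100113²
eq1−eq3, eq1−eq2 (x²,y² cancel):
  104.550·x − 83.820·y = -137.342712
  125.652·x − 113.440·y = -166.015095
det = 104.550·-113.440 − -83.820·125.652 = -1328.001360
x = (-137.342712·-113.440 − -83.820·-166.015095) / -1328.001360 = -1.253592
y = (104.550·-166.015095 − -137.342712·125.652) / -1328.001360 = 0.074918
|P − Q| = √((-1.253592 − 40.027)² + (0.074918 − -41.621)²) = 58.673988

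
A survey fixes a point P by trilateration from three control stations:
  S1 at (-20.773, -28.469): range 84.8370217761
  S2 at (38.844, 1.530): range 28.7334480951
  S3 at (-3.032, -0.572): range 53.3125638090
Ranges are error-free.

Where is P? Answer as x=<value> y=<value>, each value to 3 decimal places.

eq1: (x + 20.773)² + (y + 28.469)² = 84.8370217761²
eq2: (x − 38.844)² + (y − 1.530)² = 28.7334480951²
eq3: (x + 3.032)² + (y + 0.572)² = 53.3125638090²
eq1−eq3, eq1−eq2 (x²,y² cancel):
  35.482·x + 55.794·y = 3122.609522
  119.234·x + 59.998·y = 6640.904970
det = 35.482·59.998 − 55.794·119.234 = -4523.692760
x = (3122.609522·59.998 − 55.794·6640.904970) / -4523.692760 = 40.491770
y = (35.482·6640.904970 − 3122.609522·119.234) / -4523.692760 = 30.216162

x=40.492 y=30.216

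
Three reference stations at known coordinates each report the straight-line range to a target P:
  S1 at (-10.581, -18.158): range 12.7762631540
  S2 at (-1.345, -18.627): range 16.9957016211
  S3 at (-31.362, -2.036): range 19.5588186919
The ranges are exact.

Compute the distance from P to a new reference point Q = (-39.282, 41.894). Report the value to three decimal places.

eq1: (x + 10.581)² + (y + 18.158)² = 12.7762631540²
eq2: (x + 1.345)² + (y + 18.627)² = 16.9957016211²
eq3: (x + 31.362)² + (y + 2.036)² = 19.5588186919²
eq2−eq3, eq2−eq1 (x²,y² cancel):
  -60.034·x + 33.182·y = 545.252671
  -18.472·x + 0.938·y = 218.517344
det = -60.034·0.938 − 33.182·-18.472 = 556.626012
x = (545.252671·0.938 − 33.182·218.517344) / 556.626012 = -12.107583
y = (-60.034·218.517344 − 545.252671·-18.472) / 556.626012 = -5.473267
|P − Q| = √((-12.107583 − -39.282)² + (-5.473267 − 41.894)²) = 54.608671

54.609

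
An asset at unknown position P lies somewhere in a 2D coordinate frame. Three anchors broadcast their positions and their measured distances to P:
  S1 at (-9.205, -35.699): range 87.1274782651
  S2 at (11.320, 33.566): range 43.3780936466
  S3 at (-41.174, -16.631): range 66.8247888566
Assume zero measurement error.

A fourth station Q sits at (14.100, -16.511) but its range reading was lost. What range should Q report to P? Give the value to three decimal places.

78.606

eq1: (x + 9.205)² + (y + 35.699)² = 87.1274782651²
eq2: (x − 11.320)² + (y − 33.566)² = 43.3780936466²
eq3: (x + 41.174)² + (y + 16.631)² = 66.8247888566²
eq2−eq1, eq2−eq3 (x²,y² cancel):
  -41.050·x − 138.530·y = -5605.206590
  -104.988·x − 100.394·y = -1866.823716
det = -41.050·-100.394 − -138.530·-104.988 = -10422.813940
x = (-5605.206590·-100.394 − -138.530·-1866.823716) / -10422.813940 = -29.178111
y = (-41.050·-1866.823716 − -5605.206590·-104.988) / -10422.813940 = 49.108266
|P − Q| = √((-29.178111 − 14.100)² + (49.108266 − -16.511)²) = 78.605871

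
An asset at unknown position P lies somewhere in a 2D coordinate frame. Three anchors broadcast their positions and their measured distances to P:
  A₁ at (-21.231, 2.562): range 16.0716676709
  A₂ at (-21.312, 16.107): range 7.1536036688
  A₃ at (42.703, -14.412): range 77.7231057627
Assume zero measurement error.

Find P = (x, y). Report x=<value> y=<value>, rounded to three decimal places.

x=-28.417 y=16.938

eq1: (x + 21.231)² + (y − 2.562)² = 16.0716676709²
eq2: (x + 21.312)² + (y − 16.107)² = 7.1536036688²
eq3: (x − 42.703)² + (y + 14.412)² = 77.7231057627²
eq2−eq3, eq2−eq1 (x²,y² cancel):
  128.030·x − 61.038·y = -4672.091964
  0.162·x − 27.090·y = -463.442044
det = 128.030·-27.090 − -61.038·0.162 = -3458.444544
x = (-4672.091964·-27.090 − -61.038·-463.442044) / -3458.444544 = -28.417225
y = (128.030·-463.442044 − -4672.091964·0.162) / -3458.444544 = 16.937558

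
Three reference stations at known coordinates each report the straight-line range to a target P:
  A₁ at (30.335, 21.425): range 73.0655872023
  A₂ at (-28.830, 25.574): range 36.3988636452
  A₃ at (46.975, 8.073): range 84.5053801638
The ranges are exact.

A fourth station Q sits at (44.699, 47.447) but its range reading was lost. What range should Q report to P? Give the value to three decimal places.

98.794

eq1: (x − 30.335)² + (y − 21.425)² = 73.0655872023²
eq2: (x + 28.830)² + (y − 25.574)² = 36.3988636452²
eq3: (x − 46.975)² + (y − 8.073)² = 84.5053801638²
eq3−eq2, eq3−eq1 (x²,y² cancel):
  -151.610·x + 35.002·y = 5029.656424
  -33.280·x + 26.704·y = 909.998139
det = -151.610·26.704 − 35.002·-33.280 = -2883.726880
x = (5029.656424·26.704 − 35.002·909.998139) / -2883.726880 = -35.530477
y = (-151.610·909.998139 − 5029.656424·-33.280) / -2883.726880 = -10.202821
|P − Q| = √((-35.530477 − 44.699)² + (-10.202821 − 47.447)²) = 98.794082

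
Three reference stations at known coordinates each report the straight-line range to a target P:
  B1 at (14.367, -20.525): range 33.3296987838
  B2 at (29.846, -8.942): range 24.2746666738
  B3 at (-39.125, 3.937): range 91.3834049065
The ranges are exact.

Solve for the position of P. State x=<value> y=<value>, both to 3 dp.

x=47.270 y=-25.844

eq1: (x − 14.367)² + (y + 20.525)² = 33.3296987838²
eq2: (x − 29.846)² + (y + 8.942)² = 24.2746666738²
eq3: (x + 39.125)² + (y − 3.937)² = 91.3834049065²
eq2−eq3, eq2−eq1 (x²,y² cancel):
  -137.942·x + 25.758·y = -7186.144736
  -30.958·x − 23.166·y = -864.666145
det = -137.942·-23.166 − 25.758·-30.958 = 3992.980536
x = (-7186.144736·-23.166 − 25.758·-864.666145) / 3992.980536 = 47.269527
y = (-137.942·-864.666145 − -7186.144736·-30.958) / 3992.980536 = -25.844076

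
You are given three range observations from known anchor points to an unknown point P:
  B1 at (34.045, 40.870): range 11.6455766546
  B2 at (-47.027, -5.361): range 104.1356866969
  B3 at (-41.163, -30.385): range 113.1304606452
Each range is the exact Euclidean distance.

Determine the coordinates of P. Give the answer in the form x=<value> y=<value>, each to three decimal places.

eq1: (x − 34.045)² + (y − 40.870)² = 11.6455766546²
eq2: (x + 47.027)² + (y + 5.361)² = 104.1356866969²
eq3: (x + 41.163)² + (y + 30.385)² = 113.1304606452²
eq3−eq1, eq3−eq2 (x²,y² cancel):
  150.416·x + 142.510·y = 12874.659801
  -11.728·x + 50.048·y = 1576.898138
det = 150.416·50.048 − 142.510·-11.728 = 9199.377248
x = (12874.659801·50.048 − 142.510·1576.898138) / 9199.377248 = 45.614742
y = (150.416·1576.898138 − 12874.659801·-11.728) / 9199.377248 = 42.196848

x=45.615 y=42.197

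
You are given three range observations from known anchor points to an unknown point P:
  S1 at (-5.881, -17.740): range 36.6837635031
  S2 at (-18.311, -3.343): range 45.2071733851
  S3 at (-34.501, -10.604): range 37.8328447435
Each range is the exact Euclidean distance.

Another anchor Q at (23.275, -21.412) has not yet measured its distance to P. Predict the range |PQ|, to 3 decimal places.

eq1: (x + 5.881)² + (y + 17.740)² = 36.6837635031²
eq2: (x + 18.311)² + (y + 3.343)² = 45.2071733851²
eq3: (x + 34.501)² + (y + 10.604)² = 37.8328447435²
eq3−eq2, eq3−eq1 (x²,y² cancel):
  32.380·x + 14.522·y = -1568.659831
  57.240·x − 14.272·y = -867.844419
det = 32.380·-14.272 − 14.522·57.240 = -1293.366640
x = (-1568.659831·-14.272 − 14.522·-867.844419) / -1293.366640 = -27.054007
y = (32.380·-867.844419 − -1568.659831·57.240) / -1293.366640 = -47.696674
|P − Q| = √((-27.054007 − 23.275)² + (-47.696674 − -21.412)²) = 56.779336

56.779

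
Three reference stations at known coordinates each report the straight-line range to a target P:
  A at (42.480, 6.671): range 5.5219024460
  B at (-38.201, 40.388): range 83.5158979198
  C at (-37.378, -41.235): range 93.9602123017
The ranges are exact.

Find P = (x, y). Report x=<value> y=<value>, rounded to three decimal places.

eq1: (x − 42.480)² + (y − 6.671)² = 5.5219024460²
eq2: (x + 38.201)² + (y − 40.388)² = 83.5158979198²
eq3: (x + 37.378)² + (y + 41.235)² = 93.9602123017²
eq3−eq1, eq3−eq2 (x²,y² cancel):
  159.716·x + 95.812·y = 7549.642621
  -1.646·x + 163.246·y = 1846.683126
det = 159.716·163.246 − 95.812·-1.646 = 26230.704688
x = (7549.642621·163.246 − 95.812·1846.683126) / 26230.704688 = 40.239657
y = (159.716·1846.683126 − 7549.642621·-1.646) / 26230.704688 = 11.718006

x=40.240 y=11.718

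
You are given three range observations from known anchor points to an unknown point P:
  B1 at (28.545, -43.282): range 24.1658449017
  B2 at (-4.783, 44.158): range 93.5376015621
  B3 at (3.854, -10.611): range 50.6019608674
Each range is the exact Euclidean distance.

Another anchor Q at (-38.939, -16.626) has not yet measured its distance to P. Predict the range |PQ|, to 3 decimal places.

eq1: (x − 28.545)² + (y + 43.282)² = 24.1658449017²
eq2: (x + 4.783)² + (y − 44.158)² = 93.5376015621²
eq3: (x − 3.854)² + (y + 10.611)² = 50.6019608674²
eq3−eq2, eq3−eq1 (x²,y² cancel):
  -17.274·x + 109.538·y = -4343.365046
  49.382·x − 65.342·y = 4537.272296
det = -17.274·-65.342 − 109.538·49.382 = -4280.487808
x = (-4343.365046·-65.342 − 109.538·4537.272296) / -4280.487808 = 49.807308
y = (-17.274·4537.272296 − -4343.365046·49.382) / -4280.487808 = -31.797126
|P − Q| = √((49.807308 − -38.939)² + (-31.797126 − -16.626)²) = 90.033717

90.034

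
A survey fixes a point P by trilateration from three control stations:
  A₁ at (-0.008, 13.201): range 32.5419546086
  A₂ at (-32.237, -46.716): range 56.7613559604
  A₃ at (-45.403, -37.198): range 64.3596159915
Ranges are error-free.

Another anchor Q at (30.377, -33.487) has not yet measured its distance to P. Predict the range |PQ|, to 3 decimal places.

eq1: (x + 0.008)² + (y − 13.201)² = 32.5419546086²
eq2: (x + 32.237)² + (y + 46.716)² = 56.7613559604²
eq3: (x + 45.403)² + (y + 37.198)² = 64.3596159915²
eq3−eq2, eq3−eq1 (x²,y² cancel):
  26.332·x − 19.036·y = 696.793852
  90.790·x + 100.798·y = -187.675787
det = 26.332·100.798 − -19.036·90.790 = 4382.491376
x = (696.793852·100.798 − -19.036·-187.675787) / 4382.491376 = 15.211172
y = (26.332·-187.675787 − 696.793852·90.790) / 4382.491376 = -15.562790
|P − Q| = √((15.211172 − 30.377)² + (-15.562790 − -33.487)²) = 23.479345

23.479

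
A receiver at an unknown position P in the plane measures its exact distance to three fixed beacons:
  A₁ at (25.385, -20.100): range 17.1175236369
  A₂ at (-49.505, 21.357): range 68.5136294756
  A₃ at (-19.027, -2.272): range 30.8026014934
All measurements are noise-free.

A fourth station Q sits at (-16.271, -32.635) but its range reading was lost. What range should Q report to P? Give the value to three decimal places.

32.995

eq1: (x − 25.385)² + (y + 20.100)² = 17.1175236369²
eq2: (x + 49.505)² + (y − 21.357)² = 68.5136294756²
eq3: (x + 19.027)² + (y + 2.272)² = 30.8026014934²
eq3−eq2, eq3−eq1 (x²,y² cancel):
  -60.956·x + 47.258·y = -1205.639404
  88.824·x − 35.656·y = 1337.010155
det = -60.956·-35.656 − 47.258·88.824 = -2024.197456
x = (-1205.639404·-35.656 − 47.258·1337.010155) / -2024.197456 = 9.977360
y = (-60.956·1337.010155 − -1205.639404·88.824) / -2024.197456 = -12.642503
|P − Q| = √((9.977360 − -16.271)² + (-12.642503 − -32.635)²) = 32.995096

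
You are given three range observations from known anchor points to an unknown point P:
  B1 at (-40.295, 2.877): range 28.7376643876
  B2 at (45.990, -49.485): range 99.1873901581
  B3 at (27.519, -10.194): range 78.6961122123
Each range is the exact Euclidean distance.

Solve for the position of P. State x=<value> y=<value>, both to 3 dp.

x=-49.921 y=-24.201

eq1: (x + 40.295)² + (y − 2.877)² = 28.7376643876²
eq2: (x − 45.990)² + (y + 49.485)² = 99.1873901581²
eq3: (x − 27.519)² + (y + 10.194)² = 78.6961122123²
eq1−eq2, eq1−eq3 (x²,y² cancel):
  172.570·x − 104.724·y = -6080.403841
  135.628·x − 26.142·y = -6137.975880
det = 172.570·-26.142 − -104.724·135.628 = 9692.181732
x = (-6080.403841·-26.142 − -104.724·-6137.975880) / 9692.181732 = -49.920594
y = (172.570·-6137.975880 − -6080.403841·135.628) / 9692.181732 = -24.200690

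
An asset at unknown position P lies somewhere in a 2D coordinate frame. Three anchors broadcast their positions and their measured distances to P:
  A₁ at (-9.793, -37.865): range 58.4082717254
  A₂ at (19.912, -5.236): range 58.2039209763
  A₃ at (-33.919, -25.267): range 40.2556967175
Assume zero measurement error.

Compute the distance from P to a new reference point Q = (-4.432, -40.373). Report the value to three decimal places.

eq1: (x + 9.793)² + (y + 37.865)² = 58.4082717254²
eq2: (x − 19.912)² + (y + 5.236)² = 58.2039209763²
eq3: (x + 33.919)² + (y + 25.267)² = 40.2556967175²
eq3−eq1, eq3−eq2 (x²,y² cancel):
  48.252·x − 25.196·y = -2050.263864
  107.662·x + 40.062·y = -3132.191709
det = 48.252·40.062 − -25.196·107.662 = 4645.723376
x = (-2050.263864·40.062 − -25.196·-3132.191709) / 4645.723376 = -34.667663
y = (48.252·-3132.191709 − -2050.263864·107.662) / 4645.723376 = 14.981734
|P − Q| = √((-34.667663 − -4.432)² + (14.981734 − -40.373)²) = 63.074099

63.074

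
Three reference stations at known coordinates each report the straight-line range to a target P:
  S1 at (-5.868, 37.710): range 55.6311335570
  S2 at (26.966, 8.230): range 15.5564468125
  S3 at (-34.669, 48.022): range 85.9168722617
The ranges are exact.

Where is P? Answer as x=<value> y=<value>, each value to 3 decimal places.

eq1: (x + 5.868)² + (y − 37.710)² = 55.6311335570²
eq2: (x − 26.966)² + (y − 8.230)² = 15.5564468125²
eq3: (x + 34.669)² + (y − 48.022)² = 85.9168722617²
eq2−eq1, eq2−eq3 (x²,y² cancel):
  -65.668·x + 58.960·y = -2191.240515
  -123.270·x + 79.584·y = -4426.551913
det = -65.668·79.584 − 58.960·-123.270 = 2041.877088
x = (-2191.240515·79.584 − 58.960·-4426.551913) / 2041.877088 = 42.412845
y = (-65.668·-4426.551913 − -2191.240515·-123.270) / 2041.877088 = 10.073375

x=42.413 y=10.073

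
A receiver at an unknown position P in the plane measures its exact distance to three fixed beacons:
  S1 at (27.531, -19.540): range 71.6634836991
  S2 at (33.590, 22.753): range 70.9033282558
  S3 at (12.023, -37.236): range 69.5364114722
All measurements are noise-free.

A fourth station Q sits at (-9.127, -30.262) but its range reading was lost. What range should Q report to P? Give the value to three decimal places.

eq1: (x − 27.531)² + (y + 19.540)² = 71.6634836991²
eq2: (x − 33.590)² + (y − 22.753)² = 70.9033282558²
eq3: (x − 12.023)² + (y + 37.236)² = 69.5364114722²
eq2−eq1, eq2−eq3 (x²,y² cancel):
  -12.118·x − 84.586·y = -614.592486
  -43.134·x − 119.978·y = 77.054553
det = -12.118·-119.978 − -84.586·-43.134 = -2194.639120
x = (-614.592486·-119.978 − -84.586·77.054553) / -2194.639120 = -36.568798
y = (-12.118·77.054553 − -614.592486·-43.134) / -2194.639120 = 12.504826
|P − Q| = √((-36.568798 − -9.127)² + (12.504826 − -30.262)²) = 50.813912

50.814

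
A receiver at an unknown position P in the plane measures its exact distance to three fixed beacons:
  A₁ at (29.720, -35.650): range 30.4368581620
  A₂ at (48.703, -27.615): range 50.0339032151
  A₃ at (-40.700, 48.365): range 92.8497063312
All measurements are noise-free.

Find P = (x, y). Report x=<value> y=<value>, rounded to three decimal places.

x=-0.716 y=-35.434

eq1: (x − 29.720)² + (y + 35.650)² = 30.4368581620²
eq2: (x − 48.703)² + (y + 27.615)² = 50.0339032151²
eq3: (x + 40.700)² + (y − 48.365)² = 92.8497063312²
eq1−eq2, eq1−eq3 (x²,y² cancel):
  37.966·x + 16.070·y = -596.619602
  -140.840·x + 168.030·y = -5853.203306
det = 37.966·168.030 − 16.070·-140.840 = 8642.725780
x = (-596.619602·168.030 − 16.070·-5853.203306) / 8642.725780 = -0.716095
y = (37.966·-5853.203306 − -596.619602·-140.840) / 8642.725780 = -35.434495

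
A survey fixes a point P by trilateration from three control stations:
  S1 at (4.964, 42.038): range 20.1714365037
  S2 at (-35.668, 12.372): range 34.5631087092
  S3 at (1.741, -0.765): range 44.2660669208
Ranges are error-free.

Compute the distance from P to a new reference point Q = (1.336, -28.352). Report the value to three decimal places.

eq1: (x − 4.964)² + (y − 42.038)² = 20.1714365037²
eq2: (x + 35.668)² + (y − 12.372)² = 34.5631087092²
eq3: (x − 1.741)² + (y + 0.765)² = 44.2660669208²
eq3−eq1, eq3−eq2 (x²,y² cancel):
  6.446·x + 85.606·y = 3340.816264
  -74.818·x + 26.274·y = 2186.532499
det = 6.446·26.274 − 85.606·-74.818 = 6574.231912
x = (3340.816264·26.274 − 85.606·2186.532499) / 6574.231912 = -15.120199
y = (6.446·2186.532499 − 3340.816264·-74.818) / 6574.231912 = 40.164020
|P − Q| = √((-15.120199 − 1.336)² + (40.164020 − -28.352)²) = 70.464540

70.465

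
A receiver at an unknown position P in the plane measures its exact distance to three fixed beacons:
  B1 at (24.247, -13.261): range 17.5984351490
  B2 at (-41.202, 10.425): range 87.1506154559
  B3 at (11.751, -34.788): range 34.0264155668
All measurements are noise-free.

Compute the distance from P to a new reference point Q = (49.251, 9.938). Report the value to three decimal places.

eq1: (x − 24.247)² + (y + 13.261)² = 17.5984351490²
eq2: (x + 41.202)² + (y − 10.425)² = 87.1506154559²
eq3: (x − 11.751)² + (y + 34.788)² = 34.0264155668²
eq1−eq2, eq1−eq3 (x²,y² cancel):
  -130.898·x + 47.372·y = -6243.010556
  -24.992·x − 43.054·y = -263.572222
det = -130.898·-43.054 − 47.372·-24.992 = 6819.603516
x = (-6243.010556·-43.054 − 47.372·-263.572222) / 6819.603516 = 41.244703
y = (-130.898·-263.572222 − -6243.010556·-24.992) / 6819.603516 = -17.819840
|P − Q| = √((41.244703 − 49.251)² + (-17.819840 − 9.938)²) = 28.889418

28.889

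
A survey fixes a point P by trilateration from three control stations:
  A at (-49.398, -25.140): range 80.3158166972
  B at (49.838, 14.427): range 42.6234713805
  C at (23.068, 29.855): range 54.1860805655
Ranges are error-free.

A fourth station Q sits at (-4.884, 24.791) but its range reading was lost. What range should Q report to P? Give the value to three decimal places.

eq1: (x + 49.398)² + (y + 25.140)² = 80.3158166972²
eq2: (x − 49.838)² + (y − 14.427)² = 42.6234713805²
eq3: (x − 23.068)² + (y − 29.855)² = 54.1860805655²
eq1−eq3, eq1−eq2 (x²,y² cancel):
  144.932·x + 109.990·y = 1865.770730
  198.472·x + 79.134·y = 4253.652668
det = 144.932·79.134 − 109.990·198.472 = -10360.886392
x = (1865.770730·79.134 − 109.990·4253.652668) / -10360.886392 = 30.905981
y = (144.932·4253.652668 − 1865.770730·198.472) / -10360.886392 = -23.761204
|P − Q| = √((30.905981 − -4.884)² + (-23.761204 − 24.791)²) = 60.317819

60.318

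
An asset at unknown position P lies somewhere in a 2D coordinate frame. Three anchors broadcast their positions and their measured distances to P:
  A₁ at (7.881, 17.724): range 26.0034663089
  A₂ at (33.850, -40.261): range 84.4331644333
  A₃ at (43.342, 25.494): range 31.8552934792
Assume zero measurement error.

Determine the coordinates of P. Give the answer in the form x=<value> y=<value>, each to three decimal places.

x=16.298 y=42.328

eq1: (x − 7.881)² + (y − 17.724)² = 26.0034663089²
eq2: (x − 33.850)² + (y + 40.261)² = 84.4331644333²
eq3: (x − 43.342)² + (y − 25.494)² = 31.8552934792²
eq1−eq3, eq1−eq2 (x²,y² cancel):
  70.922·x + 15.540·y = 1813.643200
  51.938·x − 115.970·y = -4062.258712
det = 70.922·-115.970 − 15.540·51.938 = -9031.940860
x = (1813.643200·-115.970 − 15.540·-4062.258712) / -9031.940860 = 16.297793
y = (70.922·-4062.258712 − 1813.643200·51.938) / -9031.940860 = 42.327615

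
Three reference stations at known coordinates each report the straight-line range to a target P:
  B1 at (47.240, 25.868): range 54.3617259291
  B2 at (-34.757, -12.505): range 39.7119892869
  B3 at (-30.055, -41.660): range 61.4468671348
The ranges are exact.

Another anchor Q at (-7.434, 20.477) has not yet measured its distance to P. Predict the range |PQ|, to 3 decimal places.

eq1: (x − 47.240)² + (y − 25.868)² = 54.3617259291²
eq2: (x + 34.757)² + (y + 12.505)² = 39.7119892869²
eq3: (x + 30.055)² + (y + 41.660)² = 61.4468671348²
eq3−eq2, eq3−eq1 (x²,y² cancel):
  -9.404·x + 58.310·y = 924.240837
  154.590·x + 135.056·y = 1082.432634
det = -9.404·135.056 − 58.310·154.590 = -10284.209524
x = (924.240837·135.056 − 58.310·1082.432634) / -10284.209524 = -6.000230
y = (-9.404·1082.432634 − 924.240837·154.590) / -10284.209524 = 14.882776
|P − Q| = √((-6.000230 − -7.434)² + (14.882776 − 20.477)²) = 5.775036

5.775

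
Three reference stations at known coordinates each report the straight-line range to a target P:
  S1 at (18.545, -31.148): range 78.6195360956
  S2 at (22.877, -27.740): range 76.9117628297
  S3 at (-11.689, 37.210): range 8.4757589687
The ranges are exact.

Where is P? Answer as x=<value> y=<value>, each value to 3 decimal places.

x=-6.040 y=43.529

eq1: (x − 18.545)² + (y + 31.148)² = 78.6195360956²
eq2: (x − 22.877)² + (y + 27.740)² = 76.9117628297²
eq3: (x + 11.689)² + (y − 37.210)² = 8.4757589687²
eq1−eq2, eq1−eq3 (x²,y² cancel):
  8.664·x + 6.816·y = 244.361994
  -60.468·x + 136.716·y = 6316.294858
det = 8.664·136.716 − 6.816·-60.468 = 1596.657312
x = (244.361994·136.716 − 6.816·6316.294858) / 1596.657312 = -6.039913
y = (8.664·6316.294858 − 244.361994·-60.468) / 1596.657312 = 43.528727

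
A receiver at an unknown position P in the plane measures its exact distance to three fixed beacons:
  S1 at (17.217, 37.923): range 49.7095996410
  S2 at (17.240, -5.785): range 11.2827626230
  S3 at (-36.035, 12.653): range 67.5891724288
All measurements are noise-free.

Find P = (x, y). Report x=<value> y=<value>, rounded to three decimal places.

x=27.378 y=-10.737

eq1: (x − 17.217)² + (y − 37.923)² = 49.7095996410²
eq2: (x − 17.240)² + (y + 5.785)² = 11.2827626230²
eq3: (x + 36.035)² + (y − 12.653)² = 67.5891724288²
eq2−eq1, eq2−eq3 (x²,y² cancel):
  -0.046·x + 87.416·y = -939.848371
  -106.550·x + 36.876·y = -3313.059688
det = -0.046·36.876 − 87.416·-106.550 = 9312.478504
x = (-939.848371·36.876 − 87.416·-3313.059688) / 9312.478504 = 27.377951
y = (-0.046·-3313.059688 − -939.848371·-106.550) / 9312.478504 = -10.737039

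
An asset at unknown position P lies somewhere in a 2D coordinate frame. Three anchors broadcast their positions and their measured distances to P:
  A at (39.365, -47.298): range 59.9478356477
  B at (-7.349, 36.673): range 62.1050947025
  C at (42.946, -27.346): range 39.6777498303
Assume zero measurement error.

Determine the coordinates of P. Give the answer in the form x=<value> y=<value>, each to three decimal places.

eq1: (x − 39.365)² + (y + 47.298)² = 59.9478356477²
eq2: (x + 7.349)² + (y − 36.673)² = 62.1050947025²
eq3: (x − 42.946)² + (y + 27.346)² = 39.6777498303²
eq3−eq1, eq3−eq2 (x²,y² cancel):
  -7.162·x − 39.904·y = -824.877770
  -100.590·x + 128.038·y = -3475.964858
det = -7.162·128.038 − -39.904·-100.590 = -4930.951516
x = (-824.877770·128.038 − -39.904·-3475.964858) / -4930.951516 = 49.548368
y = (-7.162·-3475.964858 − -824.877770·-100.590) / -4930.951516 = 11.778578

x=49.548 y=11.779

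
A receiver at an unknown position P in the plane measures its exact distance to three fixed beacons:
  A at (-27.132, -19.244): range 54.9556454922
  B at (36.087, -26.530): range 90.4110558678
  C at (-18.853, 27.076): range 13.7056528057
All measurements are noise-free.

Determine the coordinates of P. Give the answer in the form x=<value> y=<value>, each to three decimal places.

x=-29.538 y=35.659

eq1: (x + 27.132)² + (y + 19.244)² = 54.9556454922²
eq2: (x − 36.087)² + (y + 26.530)² = 90.4110558678²
eq3: (x + 18.853)² + (y − 27.076)² = 13.7056528057²
eq1−eq3, eq1−eq2 (x²,y² cancel):
  16.558·x + 92.640·y = 2814.346478
  126.438·x − 14.572·y = -4254.400543
det = 16.558·-14.572 − 92.640·126.438 = -11954.499496
x = (2814.346478·-14.572 − 92.640·-4254.400543) / -11954.499496 = -29.538419
y = (16.558·-4254.400543 − 2814.346478·126.438) / -11954.499496 = 35.658934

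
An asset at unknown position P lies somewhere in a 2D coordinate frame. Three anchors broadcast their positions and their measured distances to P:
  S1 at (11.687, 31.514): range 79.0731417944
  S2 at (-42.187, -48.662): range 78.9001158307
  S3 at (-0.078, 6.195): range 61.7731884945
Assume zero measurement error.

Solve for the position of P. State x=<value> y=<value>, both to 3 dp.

x=36.547 y=-43.549

eq1: (x − 11.687)² + (y − 31.514)² = 79.0731417944²
eq2: (x + 42.187)² + (y + 48.662)² = 78.9001158307²
eq3: (x + 0.078)² + (y − 6.195)² = 61.7731884945²
eq2−eq1, eq2−eq3 (x²,y² cancel):
  107.748·x + 160.352·y = -3045.348523
  84.218·x + 109.714·y = -1700.047643
det = 107.748·109.714 − 160.352·84.218 = -1683.060664
x = (-3045.348523·109.714 − 160.352·-1700.047643) / -1683.060664 = 36.547303
y = (107.748·-1700.047643 − -3045.348523·84.218) / -1683.060664 = -43.549487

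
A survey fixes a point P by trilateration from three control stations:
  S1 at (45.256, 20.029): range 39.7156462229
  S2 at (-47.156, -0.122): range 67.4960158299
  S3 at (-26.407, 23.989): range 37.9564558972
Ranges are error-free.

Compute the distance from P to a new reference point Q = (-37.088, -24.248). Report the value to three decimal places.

76.733

eq1: (x − 45.256)² + (y − 20.029)² = 39.7156462229²
eq2: (x + 47.156)² + (y + 0.122)² = 67.4960158299²
eq3: (x + 26.407)² + (y − 23.989)² = 37.9564558972²
eq1−eq3, eq1−eq2 (x²,y² cancel):
  -143.326·x + 7.920·y = -1039.824596
  -184.824·x − 40.302·y = -3203.942755
det = -143.326·-40.302 − 7.920·-184.824 = 7240.130532
x = (-1039.824596·-40.302 − 7.920·-3203.942755) / 7240.130532 = 9.292959
y = (-143.326·-3203.942755 − -1039.824596·-184.824) / 7240.130532 = 36.881070
|P − Q| = √((9.292959 − -37.088)² + (36.881070 − -24.248)²) = 76.733021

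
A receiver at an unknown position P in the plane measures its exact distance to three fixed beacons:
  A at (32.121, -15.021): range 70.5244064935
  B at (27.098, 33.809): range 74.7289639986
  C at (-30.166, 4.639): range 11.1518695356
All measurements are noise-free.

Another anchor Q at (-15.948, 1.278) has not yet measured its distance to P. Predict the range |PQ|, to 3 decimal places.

eq1: (x − 32.121)² + (y + 15.021)² = 70.5244064935²
eq2: (x − 27.098)² + (y − 33.809)² = 74.7289639986²
eq3: (x + 30.166)² + (y − 4.639)² = 11.1518695356²
eq1−eq3, eq1−eq2 (x²,y² cancel):
  -124.574·x + 39.320·y = 4523.446512
  -10.046·x + 97.660·y = 9.234854
det = -124.574·97.660 − 39.320·-10.046 = -11770.888120
x = (4523.446512·97.660 − 39.320·9.234854) / -11770.888120 = -37.499012
y = (-124.574·9.234854 − 4523.446512·-10.046) / -11770.888120 = -3.762853
|P − Q| = √((-37.499012 − -15.948)² + (-3.762853 − 1.278)²) = 22.132698

22.133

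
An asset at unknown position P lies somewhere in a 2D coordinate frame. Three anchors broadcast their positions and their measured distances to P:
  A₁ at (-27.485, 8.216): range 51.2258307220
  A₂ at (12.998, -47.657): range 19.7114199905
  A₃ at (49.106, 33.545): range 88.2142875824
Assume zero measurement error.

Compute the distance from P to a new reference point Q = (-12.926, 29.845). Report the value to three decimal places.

eq1: (x + 27.485)² + (y − 8.216)² = 51.2258307220²
eq2: (x − 12.998)² + (y + 47.657)² = 19.7114199905²
eq3: (x − 49.106)² + (y − 33.545)² = 88.2142875824²
eq3−eq2, eq3−eq1 (x²,y² cancel):
  -72.216·x − 162.404·y = 6296.691848
  -153.182·x − 50.658·y = 2443.936421
det = -72.216·-50.658 − -162.404·-153.182 = -21219.051400
x = (6296.691848·-50.658 − -162.404·2443.936421) / -21219.051400 = -3.672513
y = (-72.216·2443.936421 − 6296.691848·-153.182) / -21219.051400 = -37.138726
|P − Q| = √((-3.672513 − -12.926)² + (-37.138726 − 29.845)²) = 67.619868

67.620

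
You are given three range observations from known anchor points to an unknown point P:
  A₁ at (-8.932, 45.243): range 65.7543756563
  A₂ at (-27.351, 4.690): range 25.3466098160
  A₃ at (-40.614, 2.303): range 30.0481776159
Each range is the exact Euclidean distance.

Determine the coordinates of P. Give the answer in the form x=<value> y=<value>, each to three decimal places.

x=-20.013 y=-19.571

eq1: (x + 8.932)² + (y − 45.243)² = 65.7543756563²
eq2: (x + 27.351)² + (y − 4.690)² = 25.3466098160²
eq3: (x + 40.614)² + (y − 2.303)² = 30.0481776159²
eq3−eq2, eq3−eq1 (x²,y² cancel):
  26.526·x + 4.774·y = -624.285155
  63.364·x + 85.880·y = -2948.836072
det = 26.526·85.880 − 4.774·63.364 = 1975.553144
x = (-624.285155·85.880 − 4.774·-2948.836072) / 1975.553144 = -20.012555
y = (26.526·-2948.836072 − -624.285155·63.364) / 1975.553144 = -19.571036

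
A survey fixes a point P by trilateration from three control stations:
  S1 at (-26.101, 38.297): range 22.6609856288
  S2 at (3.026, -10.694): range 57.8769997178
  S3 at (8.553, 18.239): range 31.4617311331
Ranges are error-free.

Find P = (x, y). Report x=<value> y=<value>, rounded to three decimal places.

eq1: (x + 26.101)² + (y − 38.297)² = 22.6609856288²
eq2: (x − 3.026)² + (y + 10.694)² = 57.8769997178²
eq3: (x − 8.553)² + (y − 18.239)² = 31.4617311331²
eq1−eq2, eq1−eq3 (x²,y² cancel):
  58.254·x − 97.982·y = -4860.630925
  69.308·x − 40.116·y = -2218.427736
det = 58.254·-40.116 − -97.982·69.308 = 4454.018992
x = (-4860.630925·-40.116 − -97.982·-2218.427736) / 4454.018992 = -5.023983
y = (58.254·-2218.427736 − -4860.630925·69.308) / 4454.018992 = 46.620439

x=-5.024 y=46.620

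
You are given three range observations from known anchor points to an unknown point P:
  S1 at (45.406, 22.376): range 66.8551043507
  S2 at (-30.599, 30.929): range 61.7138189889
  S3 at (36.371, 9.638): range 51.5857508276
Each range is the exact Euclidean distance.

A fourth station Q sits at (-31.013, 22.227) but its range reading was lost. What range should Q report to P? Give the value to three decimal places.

54.314

eq1: (x − 45.406)² + (y − 22.376)² = 66.8551043507²
eq2: (x + 30.599)² + (y − 30.929)² = 61.7138189889²
eq3: (x − 36.371)² + (y − 9.638)² = 51.5857508276²
eq1−eq3, eq1−eq2 (x²,y² cancel):
  -18.070·x − 25.476·y = 661.865762
  -152.010·x + 17.106·y = -8.478846
det = -18.070·17.106 − -25.476·-152.010 = -4181.712180
x = (661.865762·17.106 − -25.476·-8.478846) / -4181.712180 = -2.655819
y = (-18.070·-8.478846 − 661.865762·-152.010) / -4181.712180 = -24.096213
|P − Q| = √((-2.655819 − -31.013)² + (-24.096213 − 22.227)²) = 54.313624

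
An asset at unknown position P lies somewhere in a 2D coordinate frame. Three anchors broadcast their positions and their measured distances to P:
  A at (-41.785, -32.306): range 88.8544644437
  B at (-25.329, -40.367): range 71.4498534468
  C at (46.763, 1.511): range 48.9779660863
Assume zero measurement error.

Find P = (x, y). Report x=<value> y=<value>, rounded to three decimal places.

x=45.768 y=-47.457

eq1: (x + 41.785)² + (y + 32.306)² = 88.8544644437²
eq2: (x + 25.329)² + (y + 40.367)² = 71.4498534468²
eq3: (x − 46.763)² + (y − 1.511)² = 48.9779660863²
eq2−eq3, eq2−eq1 (x²,y² cancel):
  144.184·x + 83.756·y = 2624.248756
  -32.912·x + 16.122·y = -2271.423363
det = 144.184·16.122 − 83.756·-32.912 = 5081.111920
x = (2624.248756·16.122 − 83.756·-2271.423363) / 5081.111920 = 45.768225
y = (144.184·-2271.423363 − 2624.248756·-32.912) / 5081.111920 = -47.456863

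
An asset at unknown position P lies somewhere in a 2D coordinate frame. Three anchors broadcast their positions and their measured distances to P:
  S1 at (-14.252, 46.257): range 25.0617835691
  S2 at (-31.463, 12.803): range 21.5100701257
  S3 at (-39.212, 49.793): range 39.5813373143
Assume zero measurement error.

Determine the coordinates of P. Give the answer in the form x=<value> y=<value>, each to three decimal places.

eq1: (x + 14.252)² + (y − 46.257)² = 25.0617835691²
eq2: (x + 31.463)² + (y − 12.803)² = 21.5100701257²
eq3: (x + 39.212)² + (y − 49.793)² = 39.5813373143²
eq2−eq1, eq2−eq3 (x²,y² cancel):
  34.422·x + 66.908·y = 1023.582496
  -15.498·x + 73.980·y = 1759.087468
det = 34.422·73.980 − 66.908·-15.498 = 3583.479744
x = (1023.582496·73.980 − 66.908·1759.087468) / 3583.479744 = -11.712747
y = (34.422·1759.087468 − 1023.582496·-15.498) / 3583.479744 = 21.324186

x=-11.713 y=21.324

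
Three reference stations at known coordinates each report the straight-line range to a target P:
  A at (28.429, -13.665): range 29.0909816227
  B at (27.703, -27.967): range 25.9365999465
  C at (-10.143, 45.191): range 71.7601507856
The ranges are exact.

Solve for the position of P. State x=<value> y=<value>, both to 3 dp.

eq1: (x − 28.429)² + (y + 13.665)² = 29.0909816227²
eq2: (x − 27.703)² + (y + 27.967)² = 25.9365999465²
eq3: (x + 10.143)² + (y − 45.191)² = 71.7601507856²
eq1−eq3, eq1−eq2 (x²,y² cancel):
  -77.144·x + 117.712·y = -3153.067365
  -1.452·x − 28.604·y = 728.247027
det = -77.144·-28.604 − 117.712·-1.452 = 2377.544800
x = (-3153.067365·-28.604 − 117.712·728.247027) / 2377.544800 = 1.878797
y = (-77.144·728.247027 − -3153.067365·-1.452) / 2377.544800 = -25.554994

x=1.879 y=-25.555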